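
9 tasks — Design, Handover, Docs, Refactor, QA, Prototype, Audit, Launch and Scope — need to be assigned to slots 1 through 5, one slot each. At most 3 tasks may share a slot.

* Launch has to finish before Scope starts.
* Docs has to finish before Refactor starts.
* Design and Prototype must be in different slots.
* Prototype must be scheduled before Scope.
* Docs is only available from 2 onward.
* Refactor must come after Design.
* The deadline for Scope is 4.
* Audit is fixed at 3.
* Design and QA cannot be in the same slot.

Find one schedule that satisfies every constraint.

Scope -> 2, Prototype -> 1, Audit -> 3, Design -> 2, Handover -> 1, QA -> 3, Launch -> 1, Docs -> 2, Refactor -> 3

Checking: Launch(1) before Scope(2); Docs(2) before Refactor(3); Prototype(1) before Scope(2); Design(2) before Refactor(3); Design(2) != Prototype(1); Design(2) != QA(3); Audit=3 in [3,3]; Docs=2 in [2,5]; Scope=2 in [1,4]; max 3 per slot (cap 3).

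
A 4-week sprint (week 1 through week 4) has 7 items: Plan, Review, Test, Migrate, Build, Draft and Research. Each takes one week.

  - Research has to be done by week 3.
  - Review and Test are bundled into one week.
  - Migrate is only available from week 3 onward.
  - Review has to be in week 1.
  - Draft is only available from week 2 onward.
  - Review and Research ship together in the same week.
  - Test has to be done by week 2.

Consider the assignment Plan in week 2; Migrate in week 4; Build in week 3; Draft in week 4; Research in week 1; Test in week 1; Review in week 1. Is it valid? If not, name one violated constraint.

Yes, all constraints hold

Research has to be done by week 3 — holds.
Review has to be in week 1 — holds.
Review and Research ship together in the same week — holds.
Migrate is only available from week 3 onward — holds.
Test has to be done by week 2 — holds.
Draft is only available from week 2 onward — holds.
Review and Test are bundled into one week — holds.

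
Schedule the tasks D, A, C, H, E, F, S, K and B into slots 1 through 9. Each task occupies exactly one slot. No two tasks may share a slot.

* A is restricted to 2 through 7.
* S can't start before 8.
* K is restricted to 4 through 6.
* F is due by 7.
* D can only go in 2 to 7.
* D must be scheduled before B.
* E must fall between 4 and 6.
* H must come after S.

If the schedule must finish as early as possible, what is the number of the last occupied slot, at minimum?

The precedence chain requires at least 2 distinct slots.
With at most 1 per slot and 9 tasks, at least 9 slots are needed.
Propagating the time windows through the other constraints, H can't land before 9, so the schedule must run through at least slot 9.
9 works (last occupied slot: 9): for example H=9, B=6, K=5, E=4, A=3, C=7, D=2, F=1, S=8.

slot 9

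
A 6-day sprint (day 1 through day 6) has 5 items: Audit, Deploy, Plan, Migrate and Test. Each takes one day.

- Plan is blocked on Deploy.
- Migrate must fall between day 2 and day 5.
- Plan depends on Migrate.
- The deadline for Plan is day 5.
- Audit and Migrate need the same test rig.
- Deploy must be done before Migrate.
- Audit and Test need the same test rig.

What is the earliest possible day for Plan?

Precedence pushes Plan to at least day 3; Plan's own window allows nothing later than day 5.
Plan at day 3 is achievable: Deploy -> day 1; Migrate -> day 2; Audit -> day 1; Test -> day 2; Plan -> day 3.

day 3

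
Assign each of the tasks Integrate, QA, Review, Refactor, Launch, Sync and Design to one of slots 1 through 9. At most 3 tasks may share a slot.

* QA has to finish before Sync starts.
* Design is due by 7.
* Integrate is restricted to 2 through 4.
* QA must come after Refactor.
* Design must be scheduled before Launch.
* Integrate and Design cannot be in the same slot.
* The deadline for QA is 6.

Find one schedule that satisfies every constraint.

Sync=3; QA=2; Design=1; Launch=2; Integrate=2; Review=1; Refactor=1

Checking: Refactor(1) before QA(2); Design(1) before Launch(2); QA(2) before Sync(3); Integrate(2) != Design(1); Integrate=2 in [2,4]; QA=2 in [1,6]; Design=1 in [1,7]; max 3 per slot (cap 3).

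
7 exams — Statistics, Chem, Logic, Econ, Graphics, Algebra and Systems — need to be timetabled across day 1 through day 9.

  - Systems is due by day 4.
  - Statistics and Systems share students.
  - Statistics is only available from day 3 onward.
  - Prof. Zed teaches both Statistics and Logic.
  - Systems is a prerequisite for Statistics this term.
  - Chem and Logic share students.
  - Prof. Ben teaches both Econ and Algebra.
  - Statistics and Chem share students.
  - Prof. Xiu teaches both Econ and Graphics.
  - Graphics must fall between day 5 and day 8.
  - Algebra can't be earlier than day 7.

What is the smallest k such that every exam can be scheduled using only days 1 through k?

7 days

The precedence chain requires at least 2 distinct days.
Algebra can't be placed before day 7, so the schedule must run through at least day 7.
7 works (last occupied day: day 7): for example Statistics=day 3; Algebra=day 7; Logic=day 2; Econ=day 1; Graphics=day 5; Chem=day 1; Systems=day 1.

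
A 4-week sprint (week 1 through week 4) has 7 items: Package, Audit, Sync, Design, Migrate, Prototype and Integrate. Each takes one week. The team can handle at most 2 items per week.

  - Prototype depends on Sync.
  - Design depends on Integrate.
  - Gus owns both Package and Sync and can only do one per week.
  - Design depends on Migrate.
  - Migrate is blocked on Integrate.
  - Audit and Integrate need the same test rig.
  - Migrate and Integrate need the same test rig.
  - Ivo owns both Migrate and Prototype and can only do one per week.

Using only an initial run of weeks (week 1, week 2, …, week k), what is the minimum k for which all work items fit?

4

The precedence chain requires at least 3 distinct weeks.
With at most 2 per week and 7 work items, at least 4 weeks are needed.
4 works (last occupied week: week 4): for example Prototype=week 3, Sync=week 1, Design=week 3, Integrate=week 1, Package=week 2, Audit=week 4, Migrate=week 2.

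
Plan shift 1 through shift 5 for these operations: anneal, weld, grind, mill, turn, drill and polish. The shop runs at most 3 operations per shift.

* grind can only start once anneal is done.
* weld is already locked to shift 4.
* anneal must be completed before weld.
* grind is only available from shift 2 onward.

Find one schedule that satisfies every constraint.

weld in shift 4, drill in shift 2, anneal in shift 1, turn in shift 1, polish in shift 2, grind in shift 2, mill in shift 1

Checking: anneal(shift 1) before weld(shift 4); anneal(shift 1) before grind(shift 2); grind=shift 2 in [shift 2,shift 5]; weld=shift 4 in [shift 4,shift 4]; max 3 per shift (cap 3).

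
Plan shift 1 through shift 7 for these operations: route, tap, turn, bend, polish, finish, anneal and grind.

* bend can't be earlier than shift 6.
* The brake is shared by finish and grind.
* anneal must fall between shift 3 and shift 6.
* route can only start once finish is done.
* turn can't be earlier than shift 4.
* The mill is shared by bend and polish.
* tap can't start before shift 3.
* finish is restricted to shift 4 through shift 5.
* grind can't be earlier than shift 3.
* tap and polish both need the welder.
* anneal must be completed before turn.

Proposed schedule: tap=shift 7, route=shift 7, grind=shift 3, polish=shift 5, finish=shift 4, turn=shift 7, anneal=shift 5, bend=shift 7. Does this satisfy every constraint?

Valid

tap can't start before shift 3 — holds.
tap and polish both need the welder — holds.
anneal must fall between shift 3 and shift 6 — holds.
grind can't be earlier than shift 3 — holds.
finish is restricted to shift 4 through shift 5 — holds.
anneal must be completed before turn — holds.
route can only start once finish is done — holds.
turn can't be earlier than shift 4 — holds.
The mill is shared by bend and polish — holds.
bend can't be earlier than shift 6 — holds.
The brake is shared by finish and grind — holds.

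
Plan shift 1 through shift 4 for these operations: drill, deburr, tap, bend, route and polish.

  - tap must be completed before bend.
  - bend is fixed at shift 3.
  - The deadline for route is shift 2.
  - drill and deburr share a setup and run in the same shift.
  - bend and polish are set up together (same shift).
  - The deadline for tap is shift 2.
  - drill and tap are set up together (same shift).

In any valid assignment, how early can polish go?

shift 3

Polish must be in the same shift as bend, which can't be before shift 3, so polish is at least shift 3; polish must be in the same shift as bend, which can't be after shift 3, so polish is at most shift 3.
polish at shift 3 is achievable: drill in shift 1; bend in shift 3; deburr in shift 1; polish in shift 3; tap in shift 1; route in shift 1.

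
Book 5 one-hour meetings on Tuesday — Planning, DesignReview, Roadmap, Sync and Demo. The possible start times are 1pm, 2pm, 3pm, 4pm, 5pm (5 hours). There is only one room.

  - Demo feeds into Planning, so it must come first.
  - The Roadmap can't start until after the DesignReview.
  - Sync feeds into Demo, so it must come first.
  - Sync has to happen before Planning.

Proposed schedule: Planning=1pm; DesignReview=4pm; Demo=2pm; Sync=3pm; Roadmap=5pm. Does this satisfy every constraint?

Invalid. Sync has to happen before Planning.

Sync feeds into Demo, so it must come first — violated.
There is only one room — holds.
The Roadmap can't start until after the DesignReview — holds.
Sync has to happen before Planning — violated.
Demo feeds into Planning, so it must come first — violated.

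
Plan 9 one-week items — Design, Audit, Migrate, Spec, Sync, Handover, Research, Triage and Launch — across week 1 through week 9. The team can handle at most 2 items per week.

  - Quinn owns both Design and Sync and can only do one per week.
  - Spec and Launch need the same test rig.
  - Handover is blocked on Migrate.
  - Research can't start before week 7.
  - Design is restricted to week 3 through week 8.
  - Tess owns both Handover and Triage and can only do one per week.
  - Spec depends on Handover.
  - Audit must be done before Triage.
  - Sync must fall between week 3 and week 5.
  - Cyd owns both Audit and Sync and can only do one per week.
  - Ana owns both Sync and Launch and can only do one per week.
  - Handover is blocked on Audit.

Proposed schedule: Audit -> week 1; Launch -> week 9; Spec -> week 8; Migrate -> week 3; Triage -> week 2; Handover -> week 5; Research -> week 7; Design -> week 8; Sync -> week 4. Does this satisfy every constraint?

Cyd owns both Audit and Sync and can only do one per week — holds.
Spec depends on Handover — holds.
Quinn owns both Design and Sync and can only do one per week — holds.
Sync must fall between week 3 and week 5 — holds.
Audit must be done before Triage — holds.
The team can handle at most 2 items per week — holds.
Spec and Launch need the same test rig — holds.
Ana owns both Sync and Launch and can only do one per week — holds.
Research can't start before week 7 — holds.
Tess owns both Handover and Triage and can only do one per week — holds.
Design is restricted to week 3 through week 8 — holds.
Handover is blocked on Migrate — holds.
Handover is blocked on Audit — holds.

Valid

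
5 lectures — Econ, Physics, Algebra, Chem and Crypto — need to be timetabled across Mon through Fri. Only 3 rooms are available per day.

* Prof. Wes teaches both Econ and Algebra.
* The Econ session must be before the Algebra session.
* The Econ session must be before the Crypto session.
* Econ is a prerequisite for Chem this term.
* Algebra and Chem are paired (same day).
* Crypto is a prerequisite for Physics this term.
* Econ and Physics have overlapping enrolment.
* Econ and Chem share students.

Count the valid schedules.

Splitting on Econ: it can be Mon (24), Tue (9), Wed (2). Listing each branch's schedules as (Physics, Algebra, Chem, Crypto):
Econ=Mon: (Wed,Tue,Tue,Tue) (Wed,Wed,Wed,Tue) (Wed,Thu,Thu,Tue) (Wed,Fri,Fri,Tue) (Thu,Tue,Tue,Tue) (Thu,Tue,Tue,Wed) (Thu,Wed,Wed,Tue) (Thu,Wed,Wed,Wed) (Thu,Thu,Thu,Tue) (Thu,Thu,Thu,Wed) (Thu,Fri,Fri,Tue) (Thu,Fri,Fri,Wed) (Fri,Tue,Tue,Tue) (Fri,Tue,Tue,Wed) (Fri,Tue,Tue,Thu) (Fri,Wed,Wed,Tue) (Fri,Wed,Wed,Wed) (Fri,Wed,Wed,Thu) (Fri,Thu,Thu,Tue) (Fri,Thu,Thu,Wed) (Fri,Thu,Thu,Thu) (Fri,Fri,Fri,Tue) (Fri,Fri,Fri,Wed) (Fri,Fri,Fri,Thu) — 24.
Econ=Tue: (Thu,Wed,Wed,Wed) (Thu,Thu,Thu,Wed) (Thu,Fri,Fri,Wed) (Fri,Wed,Wed,Wed) (Fri,Wed,Wed,Thu) (Fri,Thu,Thu,Wed) (Fri,Thu,Thu,Thu) (Fri,Fri,Fri,Wed) (Fri,Fri,Fri,Thu) — 9.
Econ=Wed: (Fri,Thu,Thu,Thu) (Fri,Fri,Fri,Thu) — 2.
Summing: 24 + 9 + 2 = 35.

35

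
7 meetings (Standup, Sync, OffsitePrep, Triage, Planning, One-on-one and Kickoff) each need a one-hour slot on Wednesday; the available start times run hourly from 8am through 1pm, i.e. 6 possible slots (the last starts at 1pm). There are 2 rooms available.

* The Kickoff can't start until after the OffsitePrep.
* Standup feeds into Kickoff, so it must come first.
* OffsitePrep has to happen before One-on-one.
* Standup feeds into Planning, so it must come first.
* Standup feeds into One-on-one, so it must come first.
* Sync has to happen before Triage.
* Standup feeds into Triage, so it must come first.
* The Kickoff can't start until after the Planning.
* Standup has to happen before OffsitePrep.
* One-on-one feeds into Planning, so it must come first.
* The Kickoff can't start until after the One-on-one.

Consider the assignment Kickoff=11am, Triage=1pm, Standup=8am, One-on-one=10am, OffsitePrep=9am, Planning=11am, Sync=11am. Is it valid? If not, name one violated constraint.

Standup has to happen before OffsitePrep — holds.
Standup feeds into Triage, so it must come first — holds.
One-on-one feeds into Planning, so it must come first — holds.
The Kickoff can't start until after the OffsitePrep — holds.
The Kickoff can't start until after the One-on-one — holds.
Standup feeds into Kickoff, so it must come first — holds.
OffsitePrep has to happen before One-on-one — holds.
The Kickoff can't start until after the Planning — violated.
Standup feeds into One-on-one, so it must come first — holds.
Sync has to happen before Triage — holds.
Standup feeds into Planning, so it must come first — holds.
There are 2 rooms available — violated.

No — it violates: There are 2 rooms available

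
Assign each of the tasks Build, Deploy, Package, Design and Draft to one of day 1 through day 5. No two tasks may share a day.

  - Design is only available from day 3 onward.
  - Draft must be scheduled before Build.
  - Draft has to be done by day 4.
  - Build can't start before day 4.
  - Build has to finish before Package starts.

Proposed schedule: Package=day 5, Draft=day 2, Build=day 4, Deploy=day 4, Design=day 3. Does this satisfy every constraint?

No — it violates: No two tasks may share a day

Draft has to be done by day 4 — holds.
Build has to finish before Package starts — holds.
Build can't start before day 4 — holds.
Design is only available from day 3 onward — holds.
Draft must be scheduled before Build — holds.
No two tasks may share a day — violated.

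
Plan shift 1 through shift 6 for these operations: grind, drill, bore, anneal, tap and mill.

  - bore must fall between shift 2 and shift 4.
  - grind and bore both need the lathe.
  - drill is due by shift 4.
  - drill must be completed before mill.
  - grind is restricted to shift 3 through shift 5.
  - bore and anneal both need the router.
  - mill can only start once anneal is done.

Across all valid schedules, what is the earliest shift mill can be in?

shift 2

Precedence pushes mill to at least shift 2.
mill at shift 2 is achievable: mill=shift 2; anneal=shift 1; tap=shift 1; bore=shift 2; drill=shift 1; grind=shift 3.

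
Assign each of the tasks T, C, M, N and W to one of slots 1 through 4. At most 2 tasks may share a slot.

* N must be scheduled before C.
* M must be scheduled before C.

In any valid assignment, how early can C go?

2

Precedence pushes C to at least 2.
C at 2 is achievable: T -> 2, W -> 3, M -> 1, C -> 2, N -> 1.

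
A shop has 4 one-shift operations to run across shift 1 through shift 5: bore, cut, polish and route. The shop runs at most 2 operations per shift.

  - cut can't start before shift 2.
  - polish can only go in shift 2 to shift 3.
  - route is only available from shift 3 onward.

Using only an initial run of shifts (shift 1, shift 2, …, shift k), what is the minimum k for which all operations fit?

With at most 2 per shift and 4 operations, at least 2 shifts are needed.
route can't be placed before shift 3, so the schedule must run through at least shift 3.
3 works (last occupied shift: shift 3): for example cut=shift 2; polish=shift 2; bore=shift 1; route=shift 3.

3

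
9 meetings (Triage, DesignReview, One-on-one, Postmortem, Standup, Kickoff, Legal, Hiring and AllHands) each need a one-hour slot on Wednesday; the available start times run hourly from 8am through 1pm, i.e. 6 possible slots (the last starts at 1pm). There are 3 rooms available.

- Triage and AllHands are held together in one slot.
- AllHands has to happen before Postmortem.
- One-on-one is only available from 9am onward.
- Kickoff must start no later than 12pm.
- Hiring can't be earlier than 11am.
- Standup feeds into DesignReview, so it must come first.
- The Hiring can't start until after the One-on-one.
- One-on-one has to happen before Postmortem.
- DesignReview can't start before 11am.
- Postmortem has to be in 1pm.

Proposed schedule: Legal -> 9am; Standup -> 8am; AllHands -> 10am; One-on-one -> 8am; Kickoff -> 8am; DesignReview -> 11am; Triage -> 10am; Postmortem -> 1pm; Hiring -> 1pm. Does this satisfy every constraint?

Postmortem has to be in 1pm — holds.
Hiring can't be earlier than 11am — holds.
There are 3 rooms available — holds.
One-on-one has to happen before Postmortem — holds.
AllHands has to happen before Postmortem — holds.
One-on-one is only available from 9am onward — violated.
Kickoff must start no later than 12pm — holds.
Triage and AllHands are held together in one slot — holds.
Standup feeds into DesignReview, so it must come first — holds.
The Hiring can't start until after the One-on-one — holds.
DesignReview can't start before 11am — holds.

Invalid. One-on-one is only available from 9am onward.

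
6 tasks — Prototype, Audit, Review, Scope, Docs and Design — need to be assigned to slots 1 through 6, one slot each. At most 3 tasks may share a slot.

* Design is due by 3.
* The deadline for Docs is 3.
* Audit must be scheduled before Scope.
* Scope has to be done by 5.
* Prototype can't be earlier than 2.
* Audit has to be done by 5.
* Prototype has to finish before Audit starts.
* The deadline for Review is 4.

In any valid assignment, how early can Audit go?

Precedence pushes Audit to at least 3; Audit's own window allows nothing later than 5; downstream work caps Audit at 4.
Audit at 3 is achievable: Audit -> 3; Prototype -> 2; Review -> 1; Design -> 1; Docs -> 1; Scope -> 4.

3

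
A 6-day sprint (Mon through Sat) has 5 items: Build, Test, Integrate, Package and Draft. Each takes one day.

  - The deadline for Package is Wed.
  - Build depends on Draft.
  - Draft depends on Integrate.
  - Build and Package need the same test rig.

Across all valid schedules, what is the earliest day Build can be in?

Wed

Precedence pushes Build to at least Wed.
Build at Wed is achievable: Integrate=Mon, Package=Mon, Draft=Tue, Build=Wed, Test=Mon.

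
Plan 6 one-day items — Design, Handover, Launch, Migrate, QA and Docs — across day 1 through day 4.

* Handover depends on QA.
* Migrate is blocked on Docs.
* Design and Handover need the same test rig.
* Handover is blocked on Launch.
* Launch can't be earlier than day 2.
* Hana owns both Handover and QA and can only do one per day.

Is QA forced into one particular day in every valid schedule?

No

QA can be day 1 (e.g. Docs=day 1, Migrate=day 2, Handover=day 3, Launch=day 2, QA=day 1, Design=day 1) or day 2 (e.g. QA -> day 2; Design -> day 1; Docs -> day 1; Migrate -> day 2; Launch -> day 2; Handover -> day 3).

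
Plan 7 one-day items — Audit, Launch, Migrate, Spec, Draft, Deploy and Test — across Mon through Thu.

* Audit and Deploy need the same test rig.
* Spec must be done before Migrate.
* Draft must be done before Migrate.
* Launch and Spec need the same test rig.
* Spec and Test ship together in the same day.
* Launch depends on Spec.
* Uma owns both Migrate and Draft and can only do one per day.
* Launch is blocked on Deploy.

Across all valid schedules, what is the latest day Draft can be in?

Downstream work caps Draft at Wed.
Draft at Wed is achievable: Launch=Tue, Draft=Wed, Migrate=Thu, Test=Mon, Audit=Tue, Spec=Mon, Deploy=Mon.

Wed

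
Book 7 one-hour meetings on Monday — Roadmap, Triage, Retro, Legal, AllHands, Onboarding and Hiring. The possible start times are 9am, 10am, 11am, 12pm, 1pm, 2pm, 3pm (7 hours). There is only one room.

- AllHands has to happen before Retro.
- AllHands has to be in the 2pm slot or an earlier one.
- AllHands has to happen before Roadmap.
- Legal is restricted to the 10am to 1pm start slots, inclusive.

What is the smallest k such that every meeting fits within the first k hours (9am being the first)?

The precedence chain requires at least 2 distinct hours.
With at most 1 per hour and 7 meetings, at least 7 hours are needed.
7 works (last occupied hour: 3pm): for example Legal in 10am; Triage in 1pm; Retro in 12pm; Hiring in 3pm; AllHands in 9am; Roadmap in 11am; Onboarding in 2pm.

7 hours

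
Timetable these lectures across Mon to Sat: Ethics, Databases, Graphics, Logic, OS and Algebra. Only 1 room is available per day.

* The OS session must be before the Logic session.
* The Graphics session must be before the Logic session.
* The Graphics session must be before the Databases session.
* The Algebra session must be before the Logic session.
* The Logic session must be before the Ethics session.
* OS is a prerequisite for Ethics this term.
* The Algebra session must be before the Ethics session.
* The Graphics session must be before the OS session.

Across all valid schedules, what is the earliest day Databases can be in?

Precedence pushes Databases to at least Tue.
Databases at Tue is achievable: Graphics in Mon, Ethics in Sat, Databases in Tue, Logic in Fri, OS in Wed, Algebra in Thu.

Tue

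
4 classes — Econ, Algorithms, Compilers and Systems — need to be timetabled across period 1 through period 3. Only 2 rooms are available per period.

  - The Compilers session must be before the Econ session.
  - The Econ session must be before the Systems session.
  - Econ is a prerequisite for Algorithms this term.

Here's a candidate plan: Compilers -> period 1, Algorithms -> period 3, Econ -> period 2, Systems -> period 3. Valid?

Yes, all constraints hold

Econ is a prerequisite for Algorithms this term — holds.
Only 2 rooms are available per period — holds.
The Compilers session must be before the Econ session — holds.
The Econ session must be before the Systems session — holds.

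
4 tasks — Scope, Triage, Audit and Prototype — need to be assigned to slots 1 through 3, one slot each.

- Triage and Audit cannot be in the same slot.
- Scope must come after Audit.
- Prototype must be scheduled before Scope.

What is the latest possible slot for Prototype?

Downstream work caps Prototype at 2.
Prototype at 2 is achievable: Audit -> 1, Scope -> 3, Triage -> 2, Prototype -> 2.

2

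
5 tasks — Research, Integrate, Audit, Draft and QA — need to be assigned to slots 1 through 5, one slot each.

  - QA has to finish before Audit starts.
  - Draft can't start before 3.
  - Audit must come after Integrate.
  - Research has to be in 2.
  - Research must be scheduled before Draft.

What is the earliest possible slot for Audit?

Precedence pushes Audit to at least 2.
Audit at 2 is achievable: Draft in 3, Audit in 2, Integrate in 1, Research in 2, QA in 1.

2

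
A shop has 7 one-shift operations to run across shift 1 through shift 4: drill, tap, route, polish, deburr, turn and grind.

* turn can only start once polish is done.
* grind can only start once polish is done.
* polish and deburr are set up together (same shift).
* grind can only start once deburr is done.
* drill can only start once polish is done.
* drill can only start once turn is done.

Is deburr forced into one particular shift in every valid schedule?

deburr can be shift 1 (e.g. drill in shift 3, polish in shift 1, tap in shift 1, turn in shift 2, grind in shift 2, deburr in shift 1, route in shift 1) or shift 2 (e.g. drill -> shift 4, deburr -> shift 2, route -> shift 1, tap -> shift 1, grind -> shift 3, turn -> shift 3, polish -> shift 2).

No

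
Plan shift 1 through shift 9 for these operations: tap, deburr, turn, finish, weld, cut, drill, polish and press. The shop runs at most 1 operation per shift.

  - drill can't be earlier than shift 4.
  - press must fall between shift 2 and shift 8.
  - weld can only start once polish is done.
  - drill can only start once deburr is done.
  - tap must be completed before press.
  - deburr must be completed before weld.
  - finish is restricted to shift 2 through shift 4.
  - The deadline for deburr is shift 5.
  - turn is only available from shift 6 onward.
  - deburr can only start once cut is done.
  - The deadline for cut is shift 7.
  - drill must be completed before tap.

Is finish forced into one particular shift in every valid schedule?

No

finish can be shift 2 (e.g. turn=shift 6, tap=shift 5, polish=shift 8, deburr=shift 3, cut=shift 1, drill=shift 4, finish=shift 2, press=shift 7, weld=shift 9) or shift 3 (e.g. deburr in shift 2; tap in shift 5; cut in shift 1; drill in shift 4; turn in shift 6; weld in shift 9; polish in shift 8; finish in shift 3; press in shift 7).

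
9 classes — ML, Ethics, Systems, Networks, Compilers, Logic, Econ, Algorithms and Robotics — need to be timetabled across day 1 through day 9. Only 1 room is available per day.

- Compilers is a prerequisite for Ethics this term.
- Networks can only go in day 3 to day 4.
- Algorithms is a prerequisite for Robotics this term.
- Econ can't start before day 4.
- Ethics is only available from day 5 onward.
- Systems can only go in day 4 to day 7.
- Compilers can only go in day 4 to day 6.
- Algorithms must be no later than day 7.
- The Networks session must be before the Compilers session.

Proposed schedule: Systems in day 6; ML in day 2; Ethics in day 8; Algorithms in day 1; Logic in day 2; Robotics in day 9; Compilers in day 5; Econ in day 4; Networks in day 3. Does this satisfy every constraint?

Invalid. Only 1 room is available per day.

Systems can only go in day 4 to day 7 — holds.
The Networks session must be before the Compilers session — holds.
Networks can only go in day 3 to day 4 — holds.
Ethics is only available from day 5 onward — holds.
Compilers can only go in day 4 to day 6 — holds.
Algorithms must be no later than day 7 — holds.
Algorithms is a prerequisite for Robotics this term — holds.
Compilers is a prerequisite for Ethics this term — holds.
Econ can't start before day 4 — holds.
Only 1 room is available per day — violated.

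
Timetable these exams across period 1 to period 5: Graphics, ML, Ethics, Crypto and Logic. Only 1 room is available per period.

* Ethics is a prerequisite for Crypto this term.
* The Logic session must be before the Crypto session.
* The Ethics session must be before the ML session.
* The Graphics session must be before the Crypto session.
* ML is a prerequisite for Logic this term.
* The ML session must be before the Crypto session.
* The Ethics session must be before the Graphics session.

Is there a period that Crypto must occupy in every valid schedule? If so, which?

Precedence pushes Crypto to at least period 4.
So Crypto is pinned to period 5.

period 5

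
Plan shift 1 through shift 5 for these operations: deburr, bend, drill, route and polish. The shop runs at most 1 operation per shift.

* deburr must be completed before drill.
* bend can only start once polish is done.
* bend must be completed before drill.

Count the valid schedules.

Splitting on deburr: it can be shift 1 (4), shift 2 (4), shift 3 (4), shift 4 (3). Listing each branch's schedules as (bend, drill, route, polish) by shift number:
deburr=shift 1: (3,4,5,2) (3,5,4,2) (4,5,2,3) (4,5,3,2) — 4.
deburr=shift 2: (3,4,5,1) (3,5,4,1) (4,5,1,3) (4,5,3,1) — 4.
deburr=shift 3: (2,4,5,1) (2,5,4,1) (4,5,1,2) (4,5,2,1) — 4.
deburr=shift 4: (2,5,3,1) (3,5,1,2) (3,5,2,1) — 3.
Summing: 4 + 4 + 4 + 3 = 15.

15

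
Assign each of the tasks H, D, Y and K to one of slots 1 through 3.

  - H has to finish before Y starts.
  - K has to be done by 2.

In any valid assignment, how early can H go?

1

Downstream work caps H at 2.
H at 1 is achievable: H=1, Y=2, K=1, D=1.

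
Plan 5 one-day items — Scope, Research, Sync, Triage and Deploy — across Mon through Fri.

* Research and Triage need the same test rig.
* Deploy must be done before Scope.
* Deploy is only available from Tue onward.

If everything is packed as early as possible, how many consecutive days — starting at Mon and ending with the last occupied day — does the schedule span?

3 days

The precedence chain requires at least 2 distinct days.
Propagating the time windows through the other constraints, Scope can't land before Wed — that is day 3 counting from Mon — so the schedule must run through at least 3 days.
3 works (last occupied day: Wed): for example Research -> Mon; Sync -> Mon; Deploy -> Tue; Triage -> Tue; Scope -> Wed.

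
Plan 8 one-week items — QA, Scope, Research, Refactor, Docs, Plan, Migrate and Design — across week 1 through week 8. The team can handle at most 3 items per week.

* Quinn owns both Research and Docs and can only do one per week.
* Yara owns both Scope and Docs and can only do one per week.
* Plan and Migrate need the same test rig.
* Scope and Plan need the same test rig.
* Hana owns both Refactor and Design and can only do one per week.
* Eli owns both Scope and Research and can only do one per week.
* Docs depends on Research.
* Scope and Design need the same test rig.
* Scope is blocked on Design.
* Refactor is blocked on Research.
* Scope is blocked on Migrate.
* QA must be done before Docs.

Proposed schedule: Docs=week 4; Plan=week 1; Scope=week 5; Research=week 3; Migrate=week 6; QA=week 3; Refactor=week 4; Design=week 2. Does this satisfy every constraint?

Hana owns both Refactor and Design and can only do one per week — holds.
Scope is blocked on Design — holds.
Plan and Migrate need the same test rig — holds.
Scope and Plan need the same test rig — holds.
Scope is blocked on Migrate — violated.
The team can handle at most 3 items per week — holds.
Quinn owns both Research and Docs and can only do one per week — holds.
Eli owns both Scope and Research and can only do one per week — holds.
Scope and Design need the same test rig — holds.
Docs depends on Research — holds.
QA must be done before Docs — holds.
Yara owns both Scope and Docs and can only do one per week — holds.
Refactor is blocked on Research — holds.

Invalid. Scope is blocked on Migrate.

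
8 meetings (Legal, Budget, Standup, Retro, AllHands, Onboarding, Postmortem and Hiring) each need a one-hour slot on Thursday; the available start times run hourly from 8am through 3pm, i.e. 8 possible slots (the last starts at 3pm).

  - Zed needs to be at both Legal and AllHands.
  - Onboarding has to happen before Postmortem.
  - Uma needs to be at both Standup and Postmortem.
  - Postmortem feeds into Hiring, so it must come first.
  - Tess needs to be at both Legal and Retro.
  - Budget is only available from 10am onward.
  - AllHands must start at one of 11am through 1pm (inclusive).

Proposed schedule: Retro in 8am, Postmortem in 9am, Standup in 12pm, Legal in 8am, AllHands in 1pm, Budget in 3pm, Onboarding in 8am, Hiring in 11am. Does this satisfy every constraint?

No — it violates: Tess needs to be at both Legal and Retro

AllHands must start at one of 11am through 1pm (inclusive) — holds.
Onboarding has to happen before Postmortem — holds.
Zed needs to be at both Legal and AllHands — holds.
Uma needs to be at both Standup and Postmortem — holds.
Tess needs to be at both Legal and Retro — violated.
Postmortem feeds into Hiring, so it must come first — holds.
Budget is only available from 10am onward — holds.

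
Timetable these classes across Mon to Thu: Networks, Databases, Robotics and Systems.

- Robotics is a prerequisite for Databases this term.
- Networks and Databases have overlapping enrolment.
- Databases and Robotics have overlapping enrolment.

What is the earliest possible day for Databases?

Tue

Precedence pushes Databases to at least Tue.
Databases at Tue is achievable: Systems -> Mon; Networks -> Mon; Databases -> Tue; Robotics -> Mon.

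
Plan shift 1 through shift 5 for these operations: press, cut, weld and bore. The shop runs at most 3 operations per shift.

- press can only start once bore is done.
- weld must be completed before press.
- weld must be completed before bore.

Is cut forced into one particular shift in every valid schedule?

No

cut can be shift 1 (e.g. weld in shift 1, press in shift 3, bore in shift 2, cut in shift 1) or shift 2 (e.g. bore -> shift 2; weld -> shift 1; press -> shift 3; cut -> shift 2).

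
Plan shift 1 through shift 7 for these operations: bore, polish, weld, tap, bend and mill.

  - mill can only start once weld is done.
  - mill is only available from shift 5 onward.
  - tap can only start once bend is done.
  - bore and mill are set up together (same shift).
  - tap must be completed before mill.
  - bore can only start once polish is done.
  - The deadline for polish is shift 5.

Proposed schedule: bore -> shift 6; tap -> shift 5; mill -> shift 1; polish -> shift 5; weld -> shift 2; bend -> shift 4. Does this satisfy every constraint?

No. mill is only available from shift 5 onward is not satisfied.

mill is only available from shift 5 onward — violated.
mill can only start once weld is done — violated.
bore and mill are set up together (same shift) — violated.
The deadline for polish is shift 5 — holds.
tap must be completed before mill — violated.
bore can only start once polish is done — holds.
tap can only start once bend is done — holds.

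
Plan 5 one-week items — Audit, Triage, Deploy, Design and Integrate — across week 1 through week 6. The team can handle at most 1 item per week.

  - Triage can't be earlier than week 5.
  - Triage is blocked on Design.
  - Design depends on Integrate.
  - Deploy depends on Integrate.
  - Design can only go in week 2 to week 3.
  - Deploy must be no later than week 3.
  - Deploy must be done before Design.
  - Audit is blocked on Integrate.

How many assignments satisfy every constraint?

4

Enumerating: Triage=week 5; Integrate=week 1; Deploy=week 2; Audit=week 4; Design=week 3 | Integrate -> week 1; Deploy -> week 2; Design -> week 3; Triage -> week 5; Audit -> week 6 | Deploy=week 2; Audit=week 4; Design=week 3; Triage=week 6; Integrate=week 1 | Triage in week 6, Integrate in week 1, Design in week 3, Deploy in week 2, Audit in week 5.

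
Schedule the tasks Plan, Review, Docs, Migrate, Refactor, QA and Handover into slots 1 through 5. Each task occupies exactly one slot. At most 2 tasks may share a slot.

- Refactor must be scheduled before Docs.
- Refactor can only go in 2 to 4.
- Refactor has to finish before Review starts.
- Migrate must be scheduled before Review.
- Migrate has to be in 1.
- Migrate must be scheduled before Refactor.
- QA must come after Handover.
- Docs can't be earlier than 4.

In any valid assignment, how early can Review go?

Precedence pushes Review to at least 3.
Review at 3 is achievable: Review -> 3; Migrate -> 1; QA -> 2; Docs -> 4; Handover -> 1; Plan -> 3; Refactor -> 2.

3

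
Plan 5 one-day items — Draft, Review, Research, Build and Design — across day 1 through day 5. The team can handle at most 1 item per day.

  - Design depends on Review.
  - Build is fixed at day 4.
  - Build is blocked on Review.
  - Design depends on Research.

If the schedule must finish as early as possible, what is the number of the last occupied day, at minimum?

The precedence chain requires at least 2 distinct days.
With at most 1 per day and 5 work items, at least 5 days are needed.
Build can't be placed before day 4, so the schedule must run through at least day 4.
5 works (last occupied day: day 5): for example Draft -> day 5, Research -> day 2, Review -> day 1, Design -> day 3, Build -> day 4.

5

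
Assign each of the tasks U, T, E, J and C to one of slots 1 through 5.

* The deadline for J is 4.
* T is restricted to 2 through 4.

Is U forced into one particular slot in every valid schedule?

U can be 1 (e.g. C -> 1; T -> 2; J -> 1; U -> 1; E -> 1) or 2 (e.g. U=2, C=1, J=1, T=2, E=1).

No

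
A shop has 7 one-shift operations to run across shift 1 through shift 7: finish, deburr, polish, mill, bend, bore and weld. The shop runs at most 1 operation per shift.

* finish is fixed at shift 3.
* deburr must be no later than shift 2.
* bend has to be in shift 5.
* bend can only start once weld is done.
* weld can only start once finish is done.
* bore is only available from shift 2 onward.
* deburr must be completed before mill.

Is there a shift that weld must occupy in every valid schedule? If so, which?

shift 4

finish is fixed at shift 3 and must come before weld, so weld is at least shift 4.
bend is fixed at shift 5 and must come after weld, so weld is at most shift 4.
So weld must be shift 4.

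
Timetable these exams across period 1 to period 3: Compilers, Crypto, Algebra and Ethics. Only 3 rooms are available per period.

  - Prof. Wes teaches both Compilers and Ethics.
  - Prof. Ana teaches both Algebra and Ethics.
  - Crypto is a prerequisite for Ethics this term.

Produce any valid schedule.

Compilers in period 1; Crypto in period 1; Ethics in period 2; Algebra in period 1

Checking: Crypto(period 1) before Ethics(period 2); Algebra(period 1) != Ethics(period 2); Compilers(period 1) != Ethics(period 2); max 3 per period (cap 3).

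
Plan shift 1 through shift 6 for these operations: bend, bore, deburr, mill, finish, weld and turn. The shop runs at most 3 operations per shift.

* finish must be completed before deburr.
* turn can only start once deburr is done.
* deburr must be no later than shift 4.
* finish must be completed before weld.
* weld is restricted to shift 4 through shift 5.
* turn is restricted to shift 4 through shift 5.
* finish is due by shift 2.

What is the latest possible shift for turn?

shift 5

Turn is available from shift 4; turn's own window allows nothing later than shift 5.
turn at shift 5 is achievable: finish in shift 1, deburr in shift 2, mill in shift 2, weld in shift 4, turn in shift 5, bore in shift 1, bend in shift 1.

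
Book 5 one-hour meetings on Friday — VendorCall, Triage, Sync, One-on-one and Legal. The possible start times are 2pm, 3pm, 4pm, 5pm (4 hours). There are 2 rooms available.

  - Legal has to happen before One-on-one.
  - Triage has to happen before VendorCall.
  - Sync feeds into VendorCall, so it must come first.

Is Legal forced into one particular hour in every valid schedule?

Legal can be 2pm (e.g. VendorCall -> 4pm; Triage -> 2pm; Sync -> 3pm; One-on-one -> 3pm; Legal -> 2pm) or 3pm (e.g. Triage=2pm, Legal=3pm, Sync=2pm, One-on-one=4pm, VendorCall=3pm).

No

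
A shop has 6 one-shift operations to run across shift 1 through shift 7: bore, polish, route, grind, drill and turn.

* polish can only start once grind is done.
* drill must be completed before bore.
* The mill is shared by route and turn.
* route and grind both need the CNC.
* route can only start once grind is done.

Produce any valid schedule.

turn in shift 1; polish in shift 2; bore in shift 2; route in shift 2; drill in shift 1; grind in shift 1

Checking: drill(shift 1) before bore(shift 2); grind(shift 1) before polish(shift 2); grind(shift 1) before route(shift 2); route(shift 2) != grind(shift 1); route(shift 2) != turn(shift 1).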